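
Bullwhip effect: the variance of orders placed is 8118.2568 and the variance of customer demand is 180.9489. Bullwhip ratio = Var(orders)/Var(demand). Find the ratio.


BW = 8118.2568 / 180.9489 = 44.8649

44.8649


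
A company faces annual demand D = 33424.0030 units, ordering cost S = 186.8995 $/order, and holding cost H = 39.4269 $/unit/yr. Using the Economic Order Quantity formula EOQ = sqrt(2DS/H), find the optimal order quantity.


2*D*S = 2 * 33424.0030 * 186.8995 = 12493858.8974
2*D*S/H = 316886.6661
EOQ = sqrt(316886.6661) = 562.9269

562.9269 units


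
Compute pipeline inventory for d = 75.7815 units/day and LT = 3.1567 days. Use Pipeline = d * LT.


Pipeline = 75.7815 * 3.1567 = 239.2195

239.2195 units


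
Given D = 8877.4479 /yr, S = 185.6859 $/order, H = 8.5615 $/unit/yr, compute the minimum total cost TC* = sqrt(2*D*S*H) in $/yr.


2*D*S*H = 28225842.6303
TC* = sqrt(28225842.6303) = 5312.7999

5312.7999 $/yr


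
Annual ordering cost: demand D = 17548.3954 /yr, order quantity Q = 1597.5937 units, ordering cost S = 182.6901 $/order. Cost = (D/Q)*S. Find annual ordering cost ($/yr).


Number of orders = D/Q = 10.9843
Cost = 10.9843 * 182.6901 = 2006.7168

2006.7168 $/yr


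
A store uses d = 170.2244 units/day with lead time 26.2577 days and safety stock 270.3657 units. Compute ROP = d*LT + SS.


d*LT = 170.2244 * 26.2577 = 4469.7012
ROP = 4469.7012 + 270.3657 = 4740.0669

4740.0669 units


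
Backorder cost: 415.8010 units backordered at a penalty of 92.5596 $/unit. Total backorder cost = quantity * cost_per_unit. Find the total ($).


Total = 415.8010 * 92.5596 = 38486.3742

38486.3742 $


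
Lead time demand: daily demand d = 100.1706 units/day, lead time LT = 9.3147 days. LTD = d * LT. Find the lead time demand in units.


LTD = 100.1706 * 9.3147 = 933.0591

933.0591 units


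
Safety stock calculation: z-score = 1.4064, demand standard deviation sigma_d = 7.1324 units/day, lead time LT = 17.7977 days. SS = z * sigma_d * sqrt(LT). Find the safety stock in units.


sqrt(LT) = sqrt(17.7977) = 4.2187
SS = 1.4064 * 7.1324 * 4.2187 = 42.3181

42.3181 units


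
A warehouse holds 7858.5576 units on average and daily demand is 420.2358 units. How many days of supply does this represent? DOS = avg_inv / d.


DOS = 7858.5576 / 420.2358 = 18.7004

18.7004 days


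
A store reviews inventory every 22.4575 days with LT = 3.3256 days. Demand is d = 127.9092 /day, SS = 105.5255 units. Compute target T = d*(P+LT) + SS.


P + LT = 25.7831
d*(P+LT) = 127.9092 * 25.7831 = 3297.8957
T = 3297.8957 + 105.5255 = 3403.4212

3403.4212 units


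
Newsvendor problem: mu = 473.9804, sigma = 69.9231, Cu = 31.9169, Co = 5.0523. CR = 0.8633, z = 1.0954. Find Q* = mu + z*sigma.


CR = Cu/(Cu+Co) = 31.9169/(31.9169+5.0523) = 0.8633
z = 1.0954
Q* = 473.9804 + 1.0954 * 69.9231 = 550.5742

550.5742 units


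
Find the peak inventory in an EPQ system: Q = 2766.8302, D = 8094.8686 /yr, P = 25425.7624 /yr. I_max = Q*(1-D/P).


D/P = 0.3184
1 - D/P = 0.6816
I_max = 2766.8302 * 0.6816 = 1885.9470

1885.9470 units


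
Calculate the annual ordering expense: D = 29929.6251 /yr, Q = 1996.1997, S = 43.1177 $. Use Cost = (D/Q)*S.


Number of orders = D/Q = 14.9933
Cost = 14.9933 * 43.1177 = 646.4767

646.4767 $/yr


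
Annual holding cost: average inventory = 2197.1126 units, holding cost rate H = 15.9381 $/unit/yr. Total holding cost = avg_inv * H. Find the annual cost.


Cost = 2197.1126 * 15.9381 = 35017.8003

35017.8003 $/yr


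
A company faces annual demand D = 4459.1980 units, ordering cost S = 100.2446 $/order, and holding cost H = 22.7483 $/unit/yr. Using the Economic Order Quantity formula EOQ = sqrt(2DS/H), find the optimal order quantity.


2*D*S = 2 * 4459.1980 * 100.2446 = 894021.0397
2*D*S/H = 39300.5649
EOQ = sqrt(39300.5649) = 198.2437

198.2437 units


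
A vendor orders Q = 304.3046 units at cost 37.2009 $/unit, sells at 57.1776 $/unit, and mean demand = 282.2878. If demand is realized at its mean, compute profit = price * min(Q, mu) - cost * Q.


Sales at mu = min(304.3046, 282.2878) = 282.2878
Revenue = 57.1776 * 282.2878 = 16140.5389
Total cost = 37.2009 * 304.3046 = 11320.4050
Profit = 16140.5389 - 11320.4050 = 4820.1339

4820.1339 $


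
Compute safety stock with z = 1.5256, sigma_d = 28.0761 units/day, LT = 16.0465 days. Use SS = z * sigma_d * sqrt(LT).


sqrt(LT) = sqrt(16.0465) = 4.0058
SS = 1.5256 * 28.0761 * 4.0058 = 171.5804

171.5804 units


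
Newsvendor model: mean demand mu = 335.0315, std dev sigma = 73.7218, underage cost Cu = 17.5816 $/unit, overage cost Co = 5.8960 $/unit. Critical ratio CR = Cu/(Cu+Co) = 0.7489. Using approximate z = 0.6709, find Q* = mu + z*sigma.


CR = Cu/(Cu+Co) = 17.5816/(17.5816+5.8960) = 0.7489
z = 0.6709
Q* = 335.0315 + 0.6709 * 73.7218 = 384.4915

384.4915 units


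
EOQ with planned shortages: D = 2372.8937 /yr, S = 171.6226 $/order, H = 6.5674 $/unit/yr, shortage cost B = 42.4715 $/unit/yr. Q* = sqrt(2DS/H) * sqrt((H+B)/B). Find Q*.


sqrt(2DS/H) = 352.1637
sqrt((H+B)/B) = 1.0745
Q* = 352.1637 * 1.0745 = 378.4131

378.4131 units


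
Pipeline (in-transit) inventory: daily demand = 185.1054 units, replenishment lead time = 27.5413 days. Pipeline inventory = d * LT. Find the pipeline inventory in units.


Pipeline = 185.1054 * 27.5413 = 5098.0434

5098.0434 units


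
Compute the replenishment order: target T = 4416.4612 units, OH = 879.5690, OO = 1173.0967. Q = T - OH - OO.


Inventory position = OH + OO = 879.5690 + 1173.0967 = 2052.6657
Q = 4416.4612 - 2052.6657 = 2363.7955

2363.7955 units


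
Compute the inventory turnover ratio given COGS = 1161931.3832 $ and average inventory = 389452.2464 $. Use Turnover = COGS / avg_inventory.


Turnover = 1161931.3832 / 389452.2464 = 2.9835

2.9835


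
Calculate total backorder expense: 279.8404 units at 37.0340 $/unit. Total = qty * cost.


Total = 279.8404 * 37.0340 = 10363.6094

10363.6094 $


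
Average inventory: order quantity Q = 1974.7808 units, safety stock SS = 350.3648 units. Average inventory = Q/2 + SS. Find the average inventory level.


Q/2 = 987.3904
Avg = 987.3904 + 350.3648 = 1337.7552

1337.7552 units


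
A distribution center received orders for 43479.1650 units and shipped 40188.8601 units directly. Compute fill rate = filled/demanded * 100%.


FR = 40188.8601 / 43479.1650 * 100 = 92.4325

92.4325%


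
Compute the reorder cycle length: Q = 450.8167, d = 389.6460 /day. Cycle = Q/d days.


Cycle = 450.8167 / 389.6460 = 1.1570

1.1570 days


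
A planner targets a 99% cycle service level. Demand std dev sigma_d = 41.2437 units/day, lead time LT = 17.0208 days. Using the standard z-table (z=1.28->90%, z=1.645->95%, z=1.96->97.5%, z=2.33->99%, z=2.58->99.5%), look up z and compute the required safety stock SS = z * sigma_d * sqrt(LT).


From the table, SL = 99% corresponds to z = 2.33
sqrt(LT) = sqrt(17.0208) = 4.1256
SS = 2.33 * 41.2437 * 4.1256 = 396.4638

396.4638 units


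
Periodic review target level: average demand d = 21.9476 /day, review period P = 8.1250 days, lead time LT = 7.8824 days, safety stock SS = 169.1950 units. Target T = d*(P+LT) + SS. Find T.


P + LT = 16.0074
d*(P+LT) = 21.9476 * 16.0074 = 351.3240
T = 351.3240 + 169.1950 = 520.5190

520.5190 units


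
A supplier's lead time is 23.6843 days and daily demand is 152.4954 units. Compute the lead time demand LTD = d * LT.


LTD = 152.4954 * 23.6843 = 3611.7468

3611.7468 units


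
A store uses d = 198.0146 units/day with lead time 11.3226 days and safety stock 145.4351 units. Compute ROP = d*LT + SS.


d*LT = 198.0146 * 11.3226 = 2242.0401
ROP = 2242.0401 + 145.4351 = 2387.4752

2387.4752 units


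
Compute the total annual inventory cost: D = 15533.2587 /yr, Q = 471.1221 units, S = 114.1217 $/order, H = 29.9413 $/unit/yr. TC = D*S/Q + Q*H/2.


Ordering cost = D*S/Q = 3762.6804
Holding cost = Q*H/2 = 7053.0041
TC = 3762.6804 + 7053.0041 = 10815.6845

10815.6845 $/yr


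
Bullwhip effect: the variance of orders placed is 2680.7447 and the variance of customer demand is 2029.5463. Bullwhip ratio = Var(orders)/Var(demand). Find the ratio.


BW = 2680.7447 / 2029.5463 = 1.3209

1.3209


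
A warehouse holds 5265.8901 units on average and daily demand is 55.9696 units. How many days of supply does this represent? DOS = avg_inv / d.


DOS = 5265.8901 / 55.9696 = 94.0848

94.0848 days


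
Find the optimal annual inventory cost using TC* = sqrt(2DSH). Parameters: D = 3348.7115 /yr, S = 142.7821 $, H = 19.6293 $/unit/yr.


2*D*S*H = 18770952.3355
TC* = sqrt(18770952.3355) = 4332.5457

4332.5457 $/yr


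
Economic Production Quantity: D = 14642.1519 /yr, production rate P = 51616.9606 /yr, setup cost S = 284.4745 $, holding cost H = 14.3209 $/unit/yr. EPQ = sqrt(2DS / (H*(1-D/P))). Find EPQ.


1 - D/P = 1 - 0.2837 = 0.7163
H*(1-D/P) = 10.2585
2DS = 8330637.6814
EPQ = sqrt(812071.7947) = 901.1503

901.1503 units


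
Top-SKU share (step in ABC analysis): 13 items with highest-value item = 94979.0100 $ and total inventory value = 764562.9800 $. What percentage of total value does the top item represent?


Top item = 94979.0100
Total = 764562.9800
Percentage = 94979.0100 / 764562.9800 * 100 = 12.4227

12.4227%


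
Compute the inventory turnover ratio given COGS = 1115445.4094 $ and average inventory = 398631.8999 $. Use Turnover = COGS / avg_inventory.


Turnover = 1115445.4094 / 398631.8999 = 2.7982

2.7982


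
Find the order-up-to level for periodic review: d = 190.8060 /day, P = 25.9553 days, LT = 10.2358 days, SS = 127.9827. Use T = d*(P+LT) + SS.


P + LT = 36.1911
d*(P+LT) = 190.8060 * 36.1911 = 6905.4790
T = 6905.4790 + 127.9827 = 7033.4617

7033.4617 units


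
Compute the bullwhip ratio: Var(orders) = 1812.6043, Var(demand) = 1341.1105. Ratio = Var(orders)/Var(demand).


BW = 1812.6043 / 1341.1105 = 1.3516

1.3516


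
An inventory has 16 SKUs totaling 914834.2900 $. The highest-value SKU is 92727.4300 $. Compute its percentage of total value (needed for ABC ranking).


Top item = 92727.4300
Total = 914834.2900
Percentage = 92727.4300 / 914834.2900 * 100 = 10.1360

10.1360%


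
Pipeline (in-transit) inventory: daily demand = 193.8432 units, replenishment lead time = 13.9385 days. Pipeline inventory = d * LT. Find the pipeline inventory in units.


Pipeline = 193.8432 * 13.9385 = 2701.8834

2701.8834 units


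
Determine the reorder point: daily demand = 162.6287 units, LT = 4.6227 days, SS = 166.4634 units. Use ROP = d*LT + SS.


d*LT = 162.6287 * 4.6227 = 751.7837
ROP = 751.7837 + 166.4634 = 918.2471

918.2471 units


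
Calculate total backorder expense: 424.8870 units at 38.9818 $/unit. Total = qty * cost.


Total = 424.8870 * 38.9818 = 16562.8601

16562.8601 $


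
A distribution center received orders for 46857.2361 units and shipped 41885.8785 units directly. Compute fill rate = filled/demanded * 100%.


FR = 41885.8785 / 46857.2361 * 100 = 89.3904

89.3904%


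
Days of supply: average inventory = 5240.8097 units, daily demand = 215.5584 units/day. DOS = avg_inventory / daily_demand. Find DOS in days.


DOS = 5240.8097 / 215.5584 = 24.3127

24.3127 days


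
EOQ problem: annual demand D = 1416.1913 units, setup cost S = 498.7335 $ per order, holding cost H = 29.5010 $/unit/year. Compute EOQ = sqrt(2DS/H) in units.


2*D*S = 2 * 1416.1913 * 498.7335 = 1412604.0874
2*D*S/H = 47883.2612
EOQ = sqrt(47883.2612) = 218.8224

218.8224 units


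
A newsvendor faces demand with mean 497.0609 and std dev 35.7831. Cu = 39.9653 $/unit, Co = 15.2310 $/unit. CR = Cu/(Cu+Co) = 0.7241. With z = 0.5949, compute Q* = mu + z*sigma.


CR = Cu/(Cu+Co) = 39.9653/(39.9653+15.2310) = 0.7241
z = 0.5949
Q* = 497.0609 + 0.5949 * 35.7831 = 518.3483

518.3483 units


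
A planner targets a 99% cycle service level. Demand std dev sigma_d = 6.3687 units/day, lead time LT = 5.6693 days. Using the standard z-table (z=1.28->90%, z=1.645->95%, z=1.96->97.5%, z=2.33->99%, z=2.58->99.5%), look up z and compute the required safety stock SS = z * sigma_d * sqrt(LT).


From the table, SL = 99% corresponds to z = 2.33
sqrt(LT) = sqrt(5.6693) = 2.3810
SS = 2.33 * 6.3687 * 2.3810 = 35.3323

35.3323 units


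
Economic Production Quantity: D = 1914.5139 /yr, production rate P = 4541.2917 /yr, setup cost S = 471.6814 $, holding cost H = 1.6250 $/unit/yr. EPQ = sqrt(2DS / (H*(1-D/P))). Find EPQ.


1 - D/P = 1 - 0.4216 = 0.5784
H*(1-D/P) = 0.9399
2DS = 1806081.1933
EPQ = sqrt(1921498.1319) = 1386.1811

1386.1811 units


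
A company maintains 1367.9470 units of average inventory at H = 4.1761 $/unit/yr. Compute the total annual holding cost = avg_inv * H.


Cost = 1367.9470 * 4.1761 = 5712.6835

5712.6835 $/yr


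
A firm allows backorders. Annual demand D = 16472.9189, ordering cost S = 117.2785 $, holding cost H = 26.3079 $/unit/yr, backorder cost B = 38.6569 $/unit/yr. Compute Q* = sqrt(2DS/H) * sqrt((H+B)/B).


sqrt(2DS/H) = 383.2361
sqrt((H+B)/B) = 1.2964
Q* = 383.2361 * 1.2964 = 496.8118

496.8118 units


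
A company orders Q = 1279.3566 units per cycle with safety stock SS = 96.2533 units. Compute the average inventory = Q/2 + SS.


Q/2 = 639.6783
Avg = 639.6783 + 96.2533 = 735.9316

735.9316 units


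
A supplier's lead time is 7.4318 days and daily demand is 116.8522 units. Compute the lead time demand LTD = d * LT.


LTD = 116.8522 * 7.4318 = 868.4222

868.4222 units


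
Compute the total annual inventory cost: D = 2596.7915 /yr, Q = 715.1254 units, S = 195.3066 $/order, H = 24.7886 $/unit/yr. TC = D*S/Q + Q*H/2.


Ordering cost = D*S/Q = 709.2050
Holding cost = Q*H/2 = 8863.4787
TC = 709.2050 + 8863.4787 = 9572.6838

9572.6838 $/yr


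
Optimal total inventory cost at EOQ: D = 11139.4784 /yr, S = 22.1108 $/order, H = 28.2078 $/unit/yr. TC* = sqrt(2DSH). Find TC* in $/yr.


2*D*S*H = 13895319.0593
TC* = sqrt(13895319.0593) = 3727.6426

3727.6426 $/yr


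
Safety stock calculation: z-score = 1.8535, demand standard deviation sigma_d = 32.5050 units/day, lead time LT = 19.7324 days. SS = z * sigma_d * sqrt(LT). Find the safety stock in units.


sqrt(LT) = sqrt(19.7324) = 4.4421
SS = 1.8535 * 32.5050 * 4.4421 = 267.6287

267.6287 units


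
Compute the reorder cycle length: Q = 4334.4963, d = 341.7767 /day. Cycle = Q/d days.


Cycle = 4334.4963 / 341.7767 = 12.6822

12.6822 days


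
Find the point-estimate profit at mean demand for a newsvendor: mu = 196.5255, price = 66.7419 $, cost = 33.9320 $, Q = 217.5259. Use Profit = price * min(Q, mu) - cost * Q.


Sales at mu = min(217.5259, 196.5255) = 196.5255
Revenue = 66.7419 * 196.5255 = 13116.4853
Total cost = 33.9320 * 217.5259 = 7381.0888
Profit = 13116.4853 - 7381.0888 = 5735.3964

5735.3964 $


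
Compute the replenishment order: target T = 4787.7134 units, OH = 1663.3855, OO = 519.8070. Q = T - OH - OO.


Inventory position = OH + OO = 1663.3855 + 519.8070 = 2183.1925
Q = 4787.7134 - 2183.1925 = 2604.5209

2604.5209 units


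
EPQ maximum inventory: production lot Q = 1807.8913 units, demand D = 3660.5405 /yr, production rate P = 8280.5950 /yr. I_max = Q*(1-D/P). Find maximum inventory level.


D/P = 0.4421
1 - D/P = 0.5579
I_max = 1807.8913 * 0.5579 = 1008.6904

1008.6904 units


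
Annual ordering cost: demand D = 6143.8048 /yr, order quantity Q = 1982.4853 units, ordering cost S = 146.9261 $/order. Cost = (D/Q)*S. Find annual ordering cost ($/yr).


Number of orders = D/Q = 3.0990
Cost = 3.0990 * 146.9261 = 455.3301

455.3301 $/yr


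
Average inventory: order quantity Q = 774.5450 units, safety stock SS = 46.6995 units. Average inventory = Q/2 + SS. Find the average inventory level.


Q/2 = 387.2725
Avg = 387.2725 + 46.6995 = 433.9720

433.9720 units


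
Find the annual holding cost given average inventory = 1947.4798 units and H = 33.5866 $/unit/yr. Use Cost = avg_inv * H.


Cost = 1947.4798 * 33.5866 = 65409.2251

65409.2251 $/yr


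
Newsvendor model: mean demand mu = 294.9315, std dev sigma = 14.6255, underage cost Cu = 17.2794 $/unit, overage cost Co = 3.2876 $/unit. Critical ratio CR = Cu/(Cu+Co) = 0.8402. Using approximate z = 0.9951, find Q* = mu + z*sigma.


CR = Cu/(Cu+Co) = 17.2794/(17.2794+3.2876) = 0.8402
z = 0.9951
Q* = 294.9315 + 0.9951 * 14.6255 = 309.4853

309.4853 units


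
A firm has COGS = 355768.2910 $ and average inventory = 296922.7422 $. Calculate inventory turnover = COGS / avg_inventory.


Turnover = 355768.2910 / 296922.7422 = 1.1982

1.1982


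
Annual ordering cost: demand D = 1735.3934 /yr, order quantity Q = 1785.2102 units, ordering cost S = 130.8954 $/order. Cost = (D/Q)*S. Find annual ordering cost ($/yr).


Number of orders = D/Q = 0.9721
Cost = 0.9721 * 130.8954 = 127.2427

127.2427 $/yr


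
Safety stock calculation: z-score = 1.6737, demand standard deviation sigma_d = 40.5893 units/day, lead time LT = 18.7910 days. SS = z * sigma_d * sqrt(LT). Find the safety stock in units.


sqrt(LT) = sqrt(18.7910) = 4.3349
SS = 1.6737 * 40.5893 * 4.3349 = 294.4856

294.4856 units


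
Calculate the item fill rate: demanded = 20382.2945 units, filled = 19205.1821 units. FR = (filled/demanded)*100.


FR = 19205.1821 / 20382.2945 * 100 = 94.2248

94.2248%


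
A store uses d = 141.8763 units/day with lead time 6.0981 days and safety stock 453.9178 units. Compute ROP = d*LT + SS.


d*LT = 141.8763 * 6.0981 = 865.1759
ROP = 865.1759 + 453.9178 = 1319.0937

1319.0937 units


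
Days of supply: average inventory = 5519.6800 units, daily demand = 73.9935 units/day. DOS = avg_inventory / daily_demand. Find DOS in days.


DOS = 5519.6800 / 73.9935 = 74.5968

74.5968 days


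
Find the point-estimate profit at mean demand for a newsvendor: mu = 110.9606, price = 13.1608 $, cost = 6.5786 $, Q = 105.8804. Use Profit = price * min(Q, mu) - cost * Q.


Sales at mu = min(105.8804, 110.9606) = 105.8804
Revenue = 13.1608 * 105.8804 = 1393.4708
Total cost = 6.5786 * 105.8804 = 696.5448
Profit = 1393.4708 - 696.5448 = 696.9260

696.9260 $


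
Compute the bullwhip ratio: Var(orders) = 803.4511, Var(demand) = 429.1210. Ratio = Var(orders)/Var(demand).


BW = 803.4511 / 429.1210 = 1.8723

1.8723


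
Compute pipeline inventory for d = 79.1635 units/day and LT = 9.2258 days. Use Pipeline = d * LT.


Pipeline = 79.1635 * 9.2258 = 730.3466

730.3466 units


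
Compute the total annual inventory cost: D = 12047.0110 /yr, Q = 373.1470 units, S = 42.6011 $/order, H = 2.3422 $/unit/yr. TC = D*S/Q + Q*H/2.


Ordering cost = D*S/Q = 1375.3720
Holding cost = Q*H/2 = 436.9925
TC = 1375.3720 + 436.9925 = 1812.3644

1812.3644 $/yr


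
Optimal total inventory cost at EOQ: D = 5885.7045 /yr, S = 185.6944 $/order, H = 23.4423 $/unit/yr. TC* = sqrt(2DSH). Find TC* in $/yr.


2*D*S*H = 51242165.6391
TC* = sqrt(51242165.6391) = 7158.3633

7158.3633 $/yr


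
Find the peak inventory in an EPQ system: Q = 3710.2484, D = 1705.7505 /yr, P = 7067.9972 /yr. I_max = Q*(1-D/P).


D/P = 0.2413
1 - D/P = 0.7587
I_max = 3710.2484 * 0.7587 = 2814.8380

2814.8380 units


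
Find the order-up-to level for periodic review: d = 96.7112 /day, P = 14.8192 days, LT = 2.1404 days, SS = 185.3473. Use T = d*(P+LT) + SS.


P + LT = 16.9596
d*(P+LT) = 96.7112 * 16.9596 = 1640.1833
T = 1640.1833 + 185.3473 = 1825.5306

1825.5306 units


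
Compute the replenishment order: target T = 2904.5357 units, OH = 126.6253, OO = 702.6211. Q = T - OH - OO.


Inventory position = OH + OO = 126.6253 + 702.6211 = 829.2464
Q = 2904.5357 - 829.2464 = 2075.2893

2075.2893 units


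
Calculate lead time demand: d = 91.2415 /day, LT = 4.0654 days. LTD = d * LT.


LTD = 91.2415 * 4.0654 = 370.9332

370.9332 units


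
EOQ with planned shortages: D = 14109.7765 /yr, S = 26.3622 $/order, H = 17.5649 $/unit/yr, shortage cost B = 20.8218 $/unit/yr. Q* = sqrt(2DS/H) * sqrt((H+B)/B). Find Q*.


sqrt(2DS/H) = 205.7989
sqrt((H+B)/B) = 1.3578
Q* = 205.7989 * 1.3578 = 279.4308

279.4308 units


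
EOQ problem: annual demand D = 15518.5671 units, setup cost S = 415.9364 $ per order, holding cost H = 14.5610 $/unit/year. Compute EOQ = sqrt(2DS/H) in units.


2*D*S = 2 * 15518.5671 * 415.9364 = 12909473.8655
2*D*S/H = 886578.7972
EOQ = sqrt(886578.7972) = 941.5831

941.5831 units


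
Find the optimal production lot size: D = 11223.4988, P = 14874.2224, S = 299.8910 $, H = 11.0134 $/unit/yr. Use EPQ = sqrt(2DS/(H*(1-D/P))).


1 - D/P = 1 - 0.7546 = 0.2454
H*(1-D/P) = 2.7031
2DS = 6731652.5573
EPQ = sqrt(2490322.5271) = 1578.0756

1578.0756 units


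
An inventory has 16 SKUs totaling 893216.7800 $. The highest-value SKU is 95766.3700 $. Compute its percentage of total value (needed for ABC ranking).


Top item = 95766.3700
Total = 893216.7800
Percentage = 95766.3700 / 893216.7800 * 100 = 10.7215

10.7215%


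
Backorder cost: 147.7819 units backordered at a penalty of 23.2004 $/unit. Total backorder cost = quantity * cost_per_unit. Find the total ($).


Total = 147.7819 * 23.2004 = 3428.5992

3428.5992 $


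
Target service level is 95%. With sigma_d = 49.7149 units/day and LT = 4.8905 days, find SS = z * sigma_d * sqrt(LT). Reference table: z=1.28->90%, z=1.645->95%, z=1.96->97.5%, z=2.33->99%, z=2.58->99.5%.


From the table, SL = 95% corresponds to z = 1.645
sqrt(LT) = sqrt(4.8905) = 2.2114
SS = 1.645 * 49.7149 * 2.2114 = 180.8544

180.8544 units


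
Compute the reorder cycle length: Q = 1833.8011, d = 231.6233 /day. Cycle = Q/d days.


Cycle = 1833.8011 / 231.6233 = 7.9172

7.9172 days


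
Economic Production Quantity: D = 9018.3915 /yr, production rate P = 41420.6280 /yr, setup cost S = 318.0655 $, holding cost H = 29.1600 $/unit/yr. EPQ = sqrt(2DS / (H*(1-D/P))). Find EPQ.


1 - D/P = 1 - 0.2177 = 0.7823
H*(1-D/P) = 22.8111
2DS = 5736878.4033
EPQ = sqrt(251495.2673) = 501.4930

501.4930 units


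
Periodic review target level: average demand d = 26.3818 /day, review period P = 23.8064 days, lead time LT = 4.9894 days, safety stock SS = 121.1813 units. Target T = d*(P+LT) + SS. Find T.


P + LT = 28.7958
d*(P+LT) = 26.3818 * 28.7958 = 759.6850
T = 759.6850 + 121.1813 = 880.8663

880.8663 units


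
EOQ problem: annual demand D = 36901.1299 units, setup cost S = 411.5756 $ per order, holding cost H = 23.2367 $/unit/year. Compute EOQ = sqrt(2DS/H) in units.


2*D*S = 2 * 36901.1299 * 411.5756 = 30375209.3585
2*D*S/H = 1307208.3970
EOQ = sqrt(1307208.3970) = 1143.3321

1143.3321 units


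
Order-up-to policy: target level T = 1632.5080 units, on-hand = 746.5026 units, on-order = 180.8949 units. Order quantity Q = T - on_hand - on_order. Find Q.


Inventory position = OH + OO = 746.5026 + 180.8949 = 927.3975
Q = 1632.5080 - 927.3975 = 705.1105

705.1105 units


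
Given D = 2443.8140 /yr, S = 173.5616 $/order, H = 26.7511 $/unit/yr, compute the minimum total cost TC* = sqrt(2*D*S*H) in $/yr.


2*D*S*H = 22693079.4699
TC* = sqrt(22693079.4699) = 4763.7254

4763.7254 $/yr


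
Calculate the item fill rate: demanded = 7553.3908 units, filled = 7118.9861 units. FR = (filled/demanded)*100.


FR = 7118.9861 / 7553.3908 * 100 = 94.2489

94.2489%


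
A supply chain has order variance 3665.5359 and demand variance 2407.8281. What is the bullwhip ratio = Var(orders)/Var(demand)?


BW = 3665.5359 / 2407.8281 = 1.5223

1.5223


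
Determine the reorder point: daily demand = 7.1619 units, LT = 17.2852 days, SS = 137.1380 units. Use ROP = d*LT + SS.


d*LT = 7.1619 * 17.2852 = 123.7949
ROP = 123.7949 + 137.1380 = 260.9329

260.9329 units


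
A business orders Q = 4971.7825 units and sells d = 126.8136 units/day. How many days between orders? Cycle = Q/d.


Cycle = 4971.7825 / 126.8136 = 39.2054

39.2054 days


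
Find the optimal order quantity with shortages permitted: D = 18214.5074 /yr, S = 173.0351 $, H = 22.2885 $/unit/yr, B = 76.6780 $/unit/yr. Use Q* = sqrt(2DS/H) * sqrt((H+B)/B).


sqrt(2DS/H) = 531.8025
sqrt((H+B)/B) = 1.1361
Q* = 531.8025 * 1.1361 = 604.1699

604.1699 units


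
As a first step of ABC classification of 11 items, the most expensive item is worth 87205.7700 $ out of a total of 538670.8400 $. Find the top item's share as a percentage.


Top item = 87205.7700
Total = 538670.8400
Percentage = 87205.7700 / 538670.8400 * 100 = 16.1891

16.1891%


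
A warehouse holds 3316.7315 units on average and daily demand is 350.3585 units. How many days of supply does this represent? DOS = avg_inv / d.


DOS = 3316.7315 / 350.3585 = 9.4667

9.4667 days


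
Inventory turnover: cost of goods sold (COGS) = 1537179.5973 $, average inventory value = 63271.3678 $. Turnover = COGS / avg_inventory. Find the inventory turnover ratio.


Turnover = 1537179.5973 / 63271.3678 = 24.2950

24.2950


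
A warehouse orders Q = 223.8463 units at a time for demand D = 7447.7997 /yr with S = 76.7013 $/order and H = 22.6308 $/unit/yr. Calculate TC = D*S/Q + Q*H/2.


Ordering cost = D*S/Q = 2552.0007
Holding cost = Q*H/2 = 2532.9104
TC = 2552.0007 + 2532.9104 = 5084.9111

5084.9111 $/yr


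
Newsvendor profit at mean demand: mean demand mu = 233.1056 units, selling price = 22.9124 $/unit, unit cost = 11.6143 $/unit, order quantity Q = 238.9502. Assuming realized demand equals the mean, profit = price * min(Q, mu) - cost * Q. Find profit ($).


Sales at mu = min(238.9502, 233.1056) = 233.1056
Revenue = 22.9124 * 233.1056 = 5341.0087
Total cost = 11.6143 * 238.9502 = 2775.2393
Profit = 5341.0087 - 2775.2393 = 2565.7694

2565.7694 $


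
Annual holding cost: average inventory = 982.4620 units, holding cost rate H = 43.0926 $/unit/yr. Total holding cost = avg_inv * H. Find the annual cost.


Cost = 982.4620 * 43.0926 = 42336.8420

42336.8420 $/yr


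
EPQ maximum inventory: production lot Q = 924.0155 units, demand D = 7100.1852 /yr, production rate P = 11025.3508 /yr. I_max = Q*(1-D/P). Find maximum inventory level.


D/P = 0.6440
1 - D/P = 0.3560
I_max = 924.0155 * 0.3560 = 328.9613

328.9613 units


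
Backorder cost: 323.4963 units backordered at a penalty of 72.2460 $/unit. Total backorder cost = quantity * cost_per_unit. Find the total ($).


Total = 323.4963 * 72.2460 = 23371.3137

23371.3137 $


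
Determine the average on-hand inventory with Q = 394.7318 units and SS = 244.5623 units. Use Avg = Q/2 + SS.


Q/2 = 197.3659
Avg = 197.3659 + 244.5623 = 441.9282

441.9282 units


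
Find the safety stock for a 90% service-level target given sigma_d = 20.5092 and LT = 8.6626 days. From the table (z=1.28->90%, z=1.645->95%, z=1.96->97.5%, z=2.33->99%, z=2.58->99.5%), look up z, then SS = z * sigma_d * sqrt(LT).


From the table, SL = 90% corresponds to z = 1.28
sqrt(LT) = sqrt(8.6626) = 2.9432
SS = 1.28 * 20.5092 * 2.9432 = 77.2650

77.2650 units


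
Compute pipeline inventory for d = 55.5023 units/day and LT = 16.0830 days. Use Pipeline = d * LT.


Pipeline = 55.5023 * 16.0830 = 892.6435

892.6435 units


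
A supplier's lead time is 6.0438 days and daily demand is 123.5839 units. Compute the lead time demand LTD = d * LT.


LTD = 123.5839 * 6.0438 = 746.9164

746.9164 units


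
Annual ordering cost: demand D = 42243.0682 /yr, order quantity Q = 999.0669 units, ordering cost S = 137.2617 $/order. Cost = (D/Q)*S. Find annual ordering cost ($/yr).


Number of orders = D/Q = 42.2825
Cost = 42.2825 * 137.2617 = 5803.7709

5803.7709 $/yr


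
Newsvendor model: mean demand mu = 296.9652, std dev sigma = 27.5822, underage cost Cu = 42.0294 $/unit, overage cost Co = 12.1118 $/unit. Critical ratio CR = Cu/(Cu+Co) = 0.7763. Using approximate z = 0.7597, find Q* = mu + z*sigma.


CR = Cu/(Cu+Co) = 42.0294/(42.0294+12.1118) = 0.7763
z = 0.7597
Q* = 296.9652 + 0.7597 * 27.5822 = 317.9194

317.9194 units


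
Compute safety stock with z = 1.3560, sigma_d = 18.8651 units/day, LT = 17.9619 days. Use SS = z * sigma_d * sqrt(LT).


sqrt(LT) = sqrt(17.9619) = 4.2381
SS = 1.3560 * 18.8651 * 4.2381 = 108.4164

108.4164 units


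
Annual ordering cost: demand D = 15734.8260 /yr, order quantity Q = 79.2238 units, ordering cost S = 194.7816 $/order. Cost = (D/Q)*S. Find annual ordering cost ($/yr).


Number of orders = D/Q = 198.6124
Cost = 198.6124 * 194.7816 = 38686.0335

38686.0335 $/yr


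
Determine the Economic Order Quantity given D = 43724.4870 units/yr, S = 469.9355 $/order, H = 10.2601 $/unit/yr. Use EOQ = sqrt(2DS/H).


2*D*S = 2 * 43724.4870 * 469.9355 = 41095377.3212
2*D*S/H = 4005358.3611
EOQ = sqrt(4005358.3611) = 2001.3391

2001.3391 units


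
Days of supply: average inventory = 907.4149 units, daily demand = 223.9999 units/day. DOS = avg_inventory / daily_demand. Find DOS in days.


DOS = 907.4149 / 223.9999 = 4.0510

4.0510 days


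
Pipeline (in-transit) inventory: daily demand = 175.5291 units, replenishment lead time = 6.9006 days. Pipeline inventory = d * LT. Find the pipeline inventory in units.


Pipeline = 175.5291 * 6.9006 = 1211.2561

1211.2561 units


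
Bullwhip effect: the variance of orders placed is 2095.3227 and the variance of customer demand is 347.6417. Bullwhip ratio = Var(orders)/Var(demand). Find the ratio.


BW = 2095.3227 / 347.6417 = 6.0272

6.0272


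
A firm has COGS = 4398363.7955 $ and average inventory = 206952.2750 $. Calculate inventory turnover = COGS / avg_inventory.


Turnover = 4398363.7955 / 206952.2750 = 21.2530

21.2530


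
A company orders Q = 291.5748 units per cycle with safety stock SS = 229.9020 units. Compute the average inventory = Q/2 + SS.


Q/2 = 145.7874
Avg = 145.7874 + 229.9020 = 375.6894

375.6894 units


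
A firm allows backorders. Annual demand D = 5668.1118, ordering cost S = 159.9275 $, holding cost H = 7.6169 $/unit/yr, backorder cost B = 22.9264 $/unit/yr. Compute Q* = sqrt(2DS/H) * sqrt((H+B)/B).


sqrt(2DS/H) = 487.8728
sqrt((H+B)/B) = 1.1542
Q* = 487.8728 * 1.1542 = 563.1145

563.1145 units


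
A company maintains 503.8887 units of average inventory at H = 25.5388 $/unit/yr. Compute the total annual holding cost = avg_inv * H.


Cost = 503.8887 * 25.5388 = 12868.7127

12868.7127 $/yr


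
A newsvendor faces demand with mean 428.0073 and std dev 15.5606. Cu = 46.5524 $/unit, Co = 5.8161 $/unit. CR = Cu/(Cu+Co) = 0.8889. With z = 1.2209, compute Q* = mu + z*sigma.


CR = Cu/(Cu+Co) = 46.5524/(46.5524+5.8161) = 0.8889
z = 1.2209
Q* = 428.0073 + 1.2209 * 15.5606 = 447.0052

447.0052 units


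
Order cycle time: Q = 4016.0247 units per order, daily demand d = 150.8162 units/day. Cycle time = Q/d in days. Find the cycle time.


Cycle = 4016.0247 / 150.8162 = 26.6286

26.6286 days


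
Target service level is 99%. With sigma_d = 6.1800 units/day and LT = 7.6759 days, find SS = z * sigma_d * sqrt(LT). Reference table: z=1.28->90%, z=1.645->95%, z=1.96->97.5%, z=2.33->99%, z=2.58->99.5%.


From the table, SL = 99% corresponds to z = 2.33
sqrt(LT) = sqrt(7.6759) = 2.7705
SS = 2.33 * 6.1800 * 2.7705 = 39.8941

39.8941 units


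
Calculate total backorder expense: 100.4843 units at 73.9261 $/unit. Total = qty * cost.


Total = 100.4843 * 73.9261 = 7428.4124

7428.4124 $


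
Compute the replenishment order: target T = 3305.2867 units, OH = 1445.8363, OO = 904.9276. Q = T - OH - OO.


Inventory position = OH + OO = 1445.8363 + 904.9276 = 2350.7639
Q = 3305.2867 - 2350.7639 = 954.5228

954.5228 units


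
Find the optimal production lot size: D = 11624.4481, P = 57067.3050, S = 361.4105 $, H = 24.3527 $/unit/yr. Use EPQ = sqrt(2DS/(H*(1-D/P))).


1 - D/P = 1 - 0.2037 = 0.7963
H*(1-D/P) = 19.3921
2DS = 8402395.2001
EPQ = sqrt(433289.0586) = 658.2470

658.2470 units


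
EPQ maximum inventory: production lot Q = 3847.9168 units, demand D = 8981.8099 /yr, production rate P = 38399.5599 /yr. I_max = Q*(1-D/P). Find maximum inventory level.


D/P = 0.2339
1 - D/P = 0.7661
I_max = 3847.9168 * 0.7661 = 2947.8737

2947.8737 units


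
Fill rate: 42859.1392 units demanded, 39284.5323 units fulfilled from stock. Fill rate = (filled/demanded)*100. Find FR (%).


FR = 39284.5323 / 42859.1392 * 100 = 91.6596

91.6596%


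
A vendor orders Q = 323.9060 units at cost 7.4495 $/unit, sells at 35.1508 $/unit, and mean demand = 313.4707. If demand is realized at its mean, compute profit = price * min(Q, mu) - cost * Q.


Sales at mu = min(323.9060, 313.4707) = 313.4707
Revenue = 35.1508 * 313.4707 = 11018.7459
Total cost = 7.4495 * 323.9060 = 2412.9377
Profit = 11018.7459 - 2412.9377 = 8605.8081

8605.8081 $


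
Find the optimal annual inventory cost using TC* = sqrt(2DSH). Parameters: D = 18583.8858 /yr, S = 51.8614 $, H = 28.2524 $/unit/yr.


2*D*S*H = 54458554.1035
TC* = sqrt(54458554.1035) = 7379.6039

7379.6039 $/yr


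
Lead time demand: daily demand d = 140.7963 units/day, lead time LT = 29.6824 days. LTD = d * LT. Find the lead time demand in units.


LTD = 140.7963 * 29.6824 = 4179.1721

4179.1721 units


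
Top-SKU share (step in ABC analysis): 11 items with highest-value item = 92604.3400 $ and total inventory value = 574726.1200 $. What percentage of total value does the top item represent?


Top item = 92604.3400
Total = 574726.1200
Percentage = 92604.3400 / 574726.1200 * 100 = 16.1128

16.1128%


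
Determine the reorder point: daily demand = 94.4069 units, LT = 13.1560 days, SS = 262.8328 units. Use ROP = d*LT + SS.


d*LT = 94.4069 * 13.1560 = 1242.0172
ROP = 1242.0172 + 262.8328 = 1504.8500

1504.8500 units


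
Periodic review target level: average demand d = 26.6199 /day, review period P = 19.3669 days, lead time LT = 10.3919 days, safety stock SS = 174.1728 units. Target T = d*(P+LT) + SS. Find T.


P + LT = 29.7588
d*(P+LT) = 26.6199 * 29.7588 = 792.1763
T = 792.1763 + 174.1728 = 966.3491

966.3491 units


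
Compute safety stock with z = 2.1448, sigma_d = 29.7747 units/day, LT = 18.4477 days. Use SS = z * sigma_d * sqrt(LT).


sqrt(LT) = sqrt(18.4477) = 4.2951
SS = 2.1448 * 29.7747 * 4.2951 = 274.2871

274.2871 units


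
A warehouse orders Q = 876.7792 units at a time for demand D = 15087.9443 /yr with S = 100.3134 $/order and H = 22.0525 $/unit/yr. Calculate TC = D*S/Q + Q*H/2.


Ordering cost = D*S/Q = 1726.2305
Holding cost = Q*H/2 = 9667.5867
TC = 1726.2305 + 9667.5867 = 11393.8171

11393.8171 $/yr


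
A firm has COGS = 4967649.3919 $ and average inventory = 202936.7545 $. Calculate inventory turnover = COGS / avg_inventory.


Turnover = 4967649.3919 / 202936.7545 = 24.4788

24.4788


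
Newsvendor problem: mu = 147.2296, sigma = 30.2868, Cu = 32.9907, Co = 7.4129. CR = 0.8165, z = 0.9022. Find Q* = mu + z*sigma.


CR = Cu/(Cu+Co) = 32.9907/(32.9907+7.4129) = 0.8165
z = 0.9022
Q* = 147.2296 + 0.9022 * 30.2868 = 174.5544

174.5544 units


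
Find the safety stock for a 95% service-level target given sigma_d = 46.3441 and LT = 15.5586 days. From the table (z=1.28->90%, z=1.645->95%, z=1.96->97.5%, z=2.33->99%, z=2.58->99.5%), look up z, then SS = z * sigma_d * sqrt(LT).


From the table, SL = 95% corresponds to z = 1.645
sqrt(LT) = sqrt(15.5586) = 3.9444
SS = 1.645 * 46.3441 * 3.9444 = 300.7084

300.7084 units


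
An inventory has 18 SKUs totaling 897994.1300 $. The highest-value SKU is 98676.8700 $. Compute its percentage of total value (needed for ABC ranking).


Top item = 98676.8700
Total = 897994.1300
Percentage = 98676.8700 / 897994.1300 * 100 = 10.9886

10.9886%


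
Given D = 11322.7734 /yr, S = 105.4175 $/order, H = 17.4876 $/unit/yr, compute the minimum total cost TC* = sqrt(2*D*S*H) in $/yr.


2*D*S*H = 41747044.5334
TC* = sqrt(41747044.5334) = 6461.1953

6461.1953 $/yr


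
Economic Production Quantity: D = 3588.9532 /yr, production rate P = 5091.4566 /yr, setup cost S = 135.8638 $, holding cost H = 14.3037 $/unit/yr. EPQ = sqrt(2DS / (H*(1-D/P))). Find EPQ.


1 - D/P = 1 - 0.7049 = 0.2951
H*(1-D/P) = 4.2211
2DS = 975217.6395
EPQ = sqrt(231036.0432) = 480.6621

480.6621 units


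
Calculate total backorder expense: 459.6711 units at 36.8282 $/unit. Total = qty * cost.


Total = 459.6711 * 36.8282 = 16928.8592

16928.8592 $


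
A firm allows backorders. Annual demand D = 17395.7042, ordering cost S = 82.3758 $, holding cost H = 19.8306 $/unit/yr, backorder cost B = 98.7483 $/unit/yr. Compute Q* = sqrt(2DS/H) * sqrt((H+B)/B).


sqrt(2DS/H) = 380.1613
sqrt((H+B)/B) = 1.0958
Q* = 380.1613 * 1.0958 = 416.5880

416.5880 units


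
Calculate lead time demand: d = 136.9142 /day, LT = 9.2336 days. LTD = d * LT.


LTD = 136.9142 * 9.2336 = 1264.2110

1264.2110 units


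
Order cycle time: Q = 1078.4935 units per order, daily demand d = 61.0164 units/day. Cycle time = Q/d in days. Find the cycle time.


Cycle = 1078.4935 / 61.0164 = 17.6755

17.6755 days


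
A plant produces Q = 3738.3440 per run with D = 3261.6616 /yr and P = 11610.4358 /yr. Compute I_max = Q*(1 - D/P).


D/P = 0.2809
1 - D/P = 0.7191
I_max = 3738.3440 * 0.7191 = 2688.1497

2688.1497 units


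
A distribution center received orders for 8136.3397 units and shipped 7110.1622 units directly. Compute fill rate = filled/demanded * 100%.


FR = 7110.1622 / 8136.3397 * 100 = 87.3877

87.3877%


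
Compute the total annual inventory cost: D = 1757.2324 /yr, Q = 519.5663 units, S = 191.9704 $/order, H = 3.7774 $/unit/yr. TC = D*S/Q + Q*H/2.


Ordering cost = D*S/Q = 649.2658
Holding cost = Q*H/2 = 981.3049
TC = 649.2658 + 981.3049 = 1630.5706

1630.5706 $/yr


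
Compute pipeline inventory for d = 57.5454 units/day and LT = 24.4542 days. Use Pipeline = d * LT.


Pipeline = 57.5454 * 24.4542 = 1407.2267

1407.2267 units


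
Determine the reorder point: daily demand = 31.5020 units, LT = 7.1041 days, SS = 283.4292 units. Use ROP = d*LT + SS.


d*LT = 31.5020 * 7.1041 = 223.7934
ROP = 223.7934 + 283.4292 = 507.2226

507.2226 units


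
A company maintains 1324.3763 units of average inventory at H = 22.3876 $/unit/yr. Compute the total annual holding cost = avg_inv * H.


Cost = 1324.3763 * 22.3876 = 29649.6069

29649.6069 $/yr


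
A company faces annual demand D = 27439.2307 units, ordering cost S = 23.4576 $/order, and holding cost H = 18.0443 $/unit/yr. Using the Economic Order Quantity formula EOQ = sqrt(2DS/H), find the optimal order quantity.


2*D*S = 2 * 27439.2307 * 23.4576 = 1287316.9961
2*D*S/H = 71342.0302
EOQ = sqrt(71342.0302) = 267.0993

267.0993 units


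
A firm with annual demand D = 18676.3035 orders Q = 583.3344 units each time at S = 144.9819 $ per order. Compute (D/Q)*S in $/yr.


Number of orders = D/Q = 32.0165
Cost = 32.0165 * 144.9819 = 4641.8075

4641.8075 $/yr


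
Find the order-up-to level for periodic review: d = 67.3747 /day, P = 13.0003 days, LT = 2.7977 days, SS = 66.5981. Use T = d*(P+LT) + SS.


P + LT = 15.7980
d*(P+LT) = 67.3747 * 15.7980 = 1064.3855
T = 1064.3855 + 66.5981 = 1130.9836

1130.9836 units


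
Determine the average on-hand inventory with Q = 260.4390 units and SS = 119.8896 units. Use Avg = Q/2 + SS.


Q/2 = 130.2195
Avg = 130.2195 + 119.8896 = 250.1091

250.1091 units


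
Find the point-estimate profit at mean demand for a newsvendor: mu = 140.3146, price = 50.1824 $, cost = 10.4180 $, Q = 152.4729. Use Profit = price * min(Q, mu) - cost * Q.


Sales at mu = min(152.4729, 140.3146) = 140.3146
Revenue = 50.1824 * 140.3146 = 7041.3234
Total cost = 10.4180 * 152.4729 = 1588.4627
Profit = 7041.3234 - 1588.4627 = 5452.8607

5452.8607 $


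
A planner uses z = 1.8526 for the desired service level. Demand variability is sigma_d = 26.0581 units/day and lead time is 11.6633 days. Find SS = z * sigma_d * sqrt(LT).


sqrt(LT) = sqrt(11.6633) = 3.4152
SS = 1.8526 * 26.0581 * 3.4152 = 164.8675

164.8675 units
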